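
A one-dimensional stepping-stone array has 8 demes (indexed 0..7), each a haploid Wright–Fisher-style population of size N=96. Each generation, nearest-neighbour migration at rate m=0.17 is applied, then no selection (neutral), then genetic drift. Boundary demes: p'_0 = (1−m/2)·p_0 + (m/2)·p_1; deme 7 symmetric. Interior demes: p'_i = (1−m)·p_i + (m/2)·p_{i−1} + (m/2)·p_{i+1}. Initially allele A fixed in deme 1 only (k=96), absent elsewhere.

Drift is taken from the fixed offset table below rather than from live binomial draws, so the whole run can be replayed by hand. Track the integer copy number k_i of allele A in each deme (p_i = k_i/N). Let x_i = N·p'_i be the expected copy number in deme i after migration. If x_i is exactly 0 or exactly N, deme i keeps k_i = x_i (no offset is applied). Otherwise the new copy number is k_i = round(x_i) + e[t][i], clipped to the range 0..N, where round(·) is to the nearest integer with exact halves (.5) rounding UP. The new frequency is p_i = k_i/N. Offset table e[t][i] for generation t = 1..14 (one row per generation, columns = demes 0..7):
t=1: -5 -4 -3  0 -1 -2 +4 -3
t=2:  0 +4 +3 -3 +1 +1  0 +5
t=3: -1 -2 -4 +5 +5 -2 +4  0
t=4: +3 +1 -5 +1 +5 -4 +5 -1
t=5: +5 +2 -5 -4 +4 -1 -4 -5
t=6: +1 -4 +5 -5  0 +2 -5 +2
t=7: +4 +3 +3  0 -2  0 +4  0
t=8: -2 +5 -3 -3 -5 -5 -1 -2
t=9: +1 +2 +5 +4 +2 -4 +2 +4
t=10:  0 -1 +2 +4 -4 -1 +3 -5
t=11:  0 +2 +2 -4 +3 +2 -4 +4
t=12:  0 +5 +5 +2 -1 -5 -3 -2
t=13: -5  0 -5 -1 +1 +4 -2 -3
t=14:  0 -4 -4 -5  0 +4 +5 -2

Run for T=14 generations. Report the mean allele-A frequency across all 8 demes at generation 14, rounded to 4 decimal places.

0.1471

t=0: k=[0 96 0 0 0 0 0 0]
t=1: x=[8.1600 79.6800 8.1600 0.0000 0.0000 0.0000 0.0000 0.0000] k=[3 76 5 0 0 0 0 0]
t=2: x=[9.2050 63.7600 10.6100 0.4250 0.0000 0.0000 0.0000 0.0000] k=[9 68 14 0 0 0 0 0]
t=3: x=[14.0150 58.3950 17.4000 1.1900 0.0000 0.0000 0.0000 0.0000] k=[13 56 13 6 0 0 0 0]
t=4: x=[16.6550 48.6900 16.0600 6.0850 0.5100 0.0000 0.0000 0.0000] k=[20 50 11 7 6 0 0 0]
t=5: x=[22.5500 44.1350 13.9750 7.2550 5.5750 0.5100 0.0000 0.0000] k=[28 46 9 3 10 0 0 0]
t=6: x=[29.5300 41.3250 11.6350 4.1050 8.5550 0.8500 0.0000 0.0000] k=[31 37 17 0 9 3 0 0]
t=7: x=[31.5100 34.7900 17.2550 2.2100 7.7250 3.2550 0.2550 0.0000] k=[36 38 20 2 6 3 4 0]
t=8: x=[36.1700 36.3000 20.0000 3.8700 5.4050 3.3400 3.5750 0.3400] k=[34 41 17 1 0 0 3 0]
t=9: x=[34.5950 38.3650 17.6800 2.2750 0.0850 0.2550 2.4900 0.2550] k=[36 40 23 6 2 0 4 4]
t=10: x=[36.3400 38.2150 23.0000 7.1050 2.1700 0.5100 3.6600 4.0000] k=[36 37 25 11 0 0 7 0]
t=11: x=[36.0850 35.8950 24.8300 11.2550 0.9350 0.5950 5.8100 0.5950] k=[36 38 27 7 4 3 2 5]
t=12: x=[36.1700 36.8950 26.2350 8.4450 4.1700 3.0000 2.3400 4.7450] k=[36 42 31 10 3 0 0 3]
t=13: x=[36.5100 40.5550 30.1500 11.1900 3.3400 0.2550 0.2550 2.7450] k=[32 41 25 10 4 4 0 0]
t=14: x=[32.7650 38.8750 25.0850 10.7650 4.5100 3.6600 0.3400 0.0000] k=[33 35 21 6 5 8 5 0]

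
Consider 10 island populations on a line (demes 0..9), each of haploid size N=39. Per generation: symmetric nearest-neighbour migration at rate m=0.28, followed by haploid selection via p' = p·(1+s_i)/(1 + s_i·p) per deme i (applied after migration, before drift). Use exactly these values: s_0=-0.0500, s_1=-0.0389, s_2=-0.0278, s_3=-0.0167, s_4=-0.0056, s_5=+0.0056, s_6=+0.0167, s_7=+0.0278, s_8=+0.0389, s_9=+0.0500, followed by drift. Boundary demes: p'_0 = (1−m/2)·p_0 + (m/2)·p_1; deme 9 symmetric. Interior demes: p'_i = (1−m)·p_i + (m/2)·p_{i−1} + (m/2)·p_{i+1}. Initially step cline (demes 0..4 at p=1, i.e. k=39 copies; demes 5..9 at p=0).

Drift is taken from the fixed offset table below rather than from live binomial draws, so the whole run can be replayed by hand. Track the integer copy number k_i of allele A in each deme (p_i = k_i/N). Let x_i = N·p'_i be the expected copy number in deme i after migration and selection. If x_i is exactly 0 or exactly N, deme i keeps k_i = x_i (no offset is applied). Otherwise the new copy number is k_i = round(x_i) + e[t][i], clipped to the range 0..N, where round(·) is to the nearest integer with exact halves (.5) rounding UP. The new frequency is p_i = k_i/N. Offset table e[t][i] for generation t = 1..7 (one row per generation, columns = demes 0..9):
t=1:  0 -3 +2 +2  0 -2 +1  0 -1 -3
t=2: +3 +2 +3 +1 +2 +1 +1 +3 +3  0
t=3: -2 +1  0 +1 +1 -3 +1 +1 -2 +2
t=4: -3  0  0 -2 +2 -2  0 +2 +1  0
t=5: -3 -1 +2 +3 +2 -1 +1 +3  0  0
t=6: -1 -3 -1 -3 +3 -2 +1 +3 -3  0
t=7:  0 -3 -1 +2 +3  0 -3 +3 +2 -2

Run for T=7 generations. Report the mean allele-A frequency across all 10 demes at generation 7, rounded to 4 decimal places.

0.5513

t=0: k=[39 39 39 39 39 0 0 0 0 0]
t=1: x=[39.0000 39.0000 39.0000 39.0000 33.5136 5.4863 0.0000 0.0000 0.0000 0.0000] k=[39 39 39 39 34 3 0 0 0 0]
t=2: x=[39.0000 39.0000 39.0000 38.2883 30.3222 6.9518 0.4269 0.0000 0.0000 0.0000] k=[39 39 39 39 32 8 1 0 0 0]
t=3: x=[39.0000 39.0000 39.0000 38.0038 29.5799 10.4226 1.8693 0.1439 0.0000 0.0000] k=[39 39 39 39 31 7 3 1 0 0]
t=4: x=[39.0000 39.0000 39.0000 37.8615 28.7175 9.8410 3.3301 1.1707 0.1454 0.0000] k=[39 39 39 36 31 8 3 3 1 0]
t=5: x=[39.0000 39.0000 38.5681 35.6691 28.4368 10.5630 3.7558 2.7902 1.1830 0.1470] k=[39 39 39 39 30 10 5 6 1 0]
t=6: x=[39.0000 39.0000 39.0000 37.7193 28.4168 12.1467 5.9227 5.2840 1.6182 0.1470] k=[39 39 39 35 31 10 7 8 0 0]
t=7: x=[39.0000 39.0000 38.4242 34.9391 28.5772 12.5675 7.6615 6.8942 1.1623 0.0000] k=[39 39 37 37 32 13 5 10 3 0]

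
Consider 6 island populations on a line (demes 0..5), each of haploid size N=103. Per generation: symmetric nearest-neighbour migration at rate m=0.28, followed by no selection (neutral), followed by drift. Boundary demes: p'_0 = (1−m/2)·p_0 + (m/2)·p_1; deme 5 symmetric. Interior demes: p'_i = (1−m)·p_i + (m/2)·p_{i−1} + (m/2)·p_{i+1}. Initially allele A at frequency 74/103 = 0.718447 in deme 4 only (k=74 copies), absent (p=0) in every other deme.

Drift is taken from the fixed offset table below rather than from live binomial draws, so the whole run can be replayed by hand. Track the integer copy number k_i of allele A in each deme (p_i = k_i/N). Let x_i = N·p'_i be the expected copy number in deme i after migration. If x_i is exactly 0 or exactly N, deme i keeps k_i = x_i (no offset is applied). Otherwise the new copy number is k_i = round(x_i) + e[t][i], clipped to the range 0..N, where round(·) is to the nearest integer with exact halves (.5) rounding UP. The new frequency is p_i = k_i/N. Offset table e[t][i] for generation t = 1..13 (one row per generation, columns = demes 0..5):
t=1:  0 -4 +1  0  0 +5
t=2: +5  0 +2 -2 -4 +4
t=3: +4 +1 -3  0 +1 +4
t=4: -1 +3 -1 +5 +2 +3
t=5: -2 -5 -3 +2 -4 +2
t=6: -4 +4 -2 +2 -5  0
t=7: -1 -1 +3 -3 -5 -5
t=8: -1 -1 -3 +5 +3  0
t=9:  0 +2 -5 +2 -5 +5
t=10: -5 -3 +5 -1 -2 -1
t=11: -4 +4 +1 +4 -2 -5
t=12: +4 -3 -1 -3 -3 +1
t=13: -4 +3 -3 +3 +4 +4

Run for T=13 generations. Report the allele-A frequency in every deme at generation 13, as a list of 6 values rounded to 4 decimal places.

[0.0097, 0.0680, 0.0680, 0.1748, 0.2039, 0.2524]

t=0: k=[0 0 0 0 74 0]
t=1: x=[0.0000 0.0000 0.0000 10.3600 53.2800 10.3600] k=[0 0 0 10 53 15]
t=2: x=[0.0000 0.0000 1.4000 14.6200 41.6600 20.3200] k=[0 0 3 13 38 24]
t=3: x=[0.0000 0.4200 3.9800 15.1000 32.5400 25.9600] k=[0 1 1 15 34 30]
t=4: x=[0.1400 0.8600 2.9600 15.7000 30.7800 30.5600] k=[0 4 2 21 33 34]
t=5: x=[0.5600 3.1600 4.9400 20.0200 31.4600 33.8600] k=[0 0 2 22 27 36]
t=6: x=[0.0000 0.2800 4.5200 19.9000 27.5600 34.7400] k=[0 4 3 22 23 35]
t=7: x=[0.5600 3.3000 5.8000 19.4800 24.5400 33.3200] k=[0 2 9 16 20 28]
t=8: x=[0.2800 2.7000 9.0000 15.5800 20.5600 26.8800] k=[0 2 6 21 24 27]
t=9: x=[0.2800 2.2800 7.5400 19.3200 24.0000 26.5800] k=[0 4 3 21 19 32]
t=10: x=[0.5600 3.3000 5.6600 18.2000 21.1000 30.1800] k=[0 0 11 17 19 29]
t=11: x=[0.0000 1.5400 10.3000 16.4400 20.1200 27.6000] k=[0 6 11 20 18 23]
t=12: x=[0.8400 5.8600 11.5600 18.4600 18.9800 22.3000] k=[5 3 11 15 16 23]
t=13: x=[4.7200 4.4000 10.4400 14.5800 16.8400 22.0200] k=[1 7 7 18 21 26]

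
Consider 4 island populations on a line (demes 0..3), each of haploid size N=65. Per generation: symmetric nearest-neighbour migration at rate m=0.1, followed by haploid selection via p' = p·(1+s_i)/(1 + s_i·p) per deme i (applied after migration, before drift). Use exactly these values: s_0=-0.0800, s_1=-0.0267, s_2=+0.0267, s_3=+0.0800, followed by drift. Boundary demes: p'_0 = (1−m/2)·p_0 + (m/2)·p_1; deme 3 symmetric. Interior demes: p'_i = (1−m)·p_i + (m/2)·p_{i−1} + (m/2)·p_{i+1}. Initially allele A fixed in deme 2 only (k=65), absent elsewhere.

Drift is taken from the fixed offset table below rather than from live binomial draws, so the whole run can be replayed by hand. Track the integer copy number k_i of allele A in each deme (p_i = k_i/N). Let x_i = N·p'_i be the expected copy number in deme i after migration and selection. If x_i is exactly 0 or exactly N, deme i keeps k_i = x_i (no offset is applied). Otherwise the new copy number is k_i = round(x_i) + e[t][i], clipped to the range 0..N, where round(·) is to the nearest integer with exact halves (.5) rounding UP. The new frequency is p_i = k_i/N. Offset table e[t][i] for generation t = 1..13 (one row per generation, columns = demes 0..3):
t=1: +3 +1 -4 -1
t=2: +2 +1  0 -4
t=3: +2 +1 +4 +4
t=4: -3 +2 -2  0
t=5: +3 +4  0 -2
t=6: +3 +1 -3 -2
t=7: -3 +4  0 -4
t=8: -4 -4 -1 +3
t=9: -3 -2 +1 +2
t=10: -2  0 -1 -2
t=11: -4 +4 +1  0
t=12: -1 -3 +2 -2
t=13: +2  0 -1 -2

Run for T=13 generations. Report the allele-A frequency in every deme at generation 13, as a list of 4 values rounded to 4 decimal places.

t=0: k=[0 0 65 0]
t=1: x=[0.0000 3.1675 58.6525 3.4960] k=[0 4 55 2]
t=2: x=[0.1840 6.1966 50.1047 4.9934] k=[2 7 50 1]
t=3: x=[2.0757 8.6942 45.7588 3.7102] k=[4 10 50 8]
t=4: x=[3.9770 11.4426 46.2535 10.7741] k=[1 13 44 11]
t=5: x=[1.4749 13.6558 41.1989 13.4526] k=[4 18 41 11]
t=6: x=[4.3492 18.0945 38.7633 13.2955] k=[7 19 36 11]
t=7: x=[7.0580 18.8854 34.3271 13.0335] k=[4 23 34 9]
t=8: x=[4.5819 22.2027 32.6282 10.9321] k=[1 18 32 14]
t=9: x=[1.7059 17.5017 30.8267 15.8022] k=[0 16 32 18]
t=10: x=[0.7367 15.6758 30.9269 19.7416] k=[0 16 30 18]
t=11: x=[0.7367 15.5772 29.1230 19.6384] k=[0 20 30 20]
t=12: x=[0.9211 19.1326 29.4238 21.5951] k=[0 16 31 20]
t=13: x=[0.7367 15.6265 30.1255 21.6465] k=[3 16 29 20]

[0.0462, 0.2462, 0.4462, 0.3077]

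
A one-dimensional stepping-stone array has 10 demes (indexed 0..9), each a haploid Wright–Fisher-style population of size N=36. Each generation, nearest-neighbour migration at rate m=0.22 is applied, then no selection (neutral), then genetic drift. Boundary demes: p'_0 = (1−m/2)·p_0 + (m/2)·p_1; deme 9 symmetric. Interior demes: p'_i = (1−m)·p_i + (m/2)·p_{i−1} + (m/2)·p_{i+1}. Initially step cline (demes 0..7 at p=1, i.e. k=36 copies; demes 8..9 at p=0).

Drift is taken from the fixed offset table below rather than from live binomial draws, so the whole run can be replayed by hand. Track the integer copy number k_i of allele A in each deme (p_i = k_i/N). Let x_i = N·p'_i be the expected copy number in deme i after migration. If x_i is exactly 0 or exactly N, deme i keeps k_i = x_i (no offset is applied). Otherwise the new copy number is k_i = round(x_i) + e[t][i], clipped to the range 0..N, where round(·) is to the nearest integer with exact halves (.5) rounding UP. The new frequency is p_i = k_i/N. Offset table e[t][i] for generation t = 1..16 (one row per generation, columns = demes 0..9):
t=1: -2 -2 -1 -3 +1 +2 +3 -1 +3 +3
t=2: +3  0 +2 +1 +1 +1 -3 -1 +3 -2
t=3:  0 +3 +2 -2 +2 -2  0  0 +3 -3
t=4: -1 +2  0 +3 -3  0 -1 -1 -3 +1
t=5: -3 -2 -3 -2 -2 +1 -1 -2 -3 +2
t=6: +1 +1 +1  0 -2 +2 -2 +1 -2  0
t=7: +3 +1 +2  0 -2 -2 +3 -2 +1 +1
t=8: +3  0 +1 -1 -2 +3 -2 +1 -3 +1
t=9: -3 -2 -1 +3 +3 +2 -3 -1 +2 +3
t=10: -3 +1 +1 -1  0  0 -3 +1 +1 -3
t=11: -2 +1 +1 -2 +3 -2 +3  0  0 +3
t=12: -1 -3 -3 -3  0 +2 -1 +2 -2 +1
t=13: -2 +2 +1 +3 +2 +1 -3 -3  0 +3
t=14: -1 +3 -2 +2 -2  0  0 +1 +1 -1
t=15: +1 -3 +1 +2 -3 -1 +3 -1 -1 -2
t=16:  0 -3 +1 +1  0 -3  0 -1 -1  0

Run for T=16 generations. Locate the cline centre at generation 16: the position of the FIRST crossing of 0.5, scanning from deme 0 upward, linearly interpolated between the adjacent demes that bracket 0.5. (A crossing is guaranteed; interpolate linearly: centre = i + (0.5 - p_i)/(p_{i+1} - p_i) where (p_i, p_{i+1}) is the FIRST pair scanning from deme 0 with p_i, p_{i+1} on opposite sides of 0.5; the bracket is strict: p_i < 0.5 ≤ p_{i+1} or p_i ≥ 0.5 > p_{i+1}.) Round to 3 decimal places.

6.875

t=0: k=[36 36 36 36 36 36 36 36 0 0]
t=1: x=[36.0000 36.0000 36.0000 36.0000 36.0000 36.0000 36.0000 32.0400 3.9600 0.0000] k=[36 36 36 36 36 36 36 31 7 0]
t=2: x=[36.0000 36.0000 36.0000 36.0000 36.0000 36.0000 35.4500 28.9100 8.8700 0.7700] k=[36 36 36 36 36 36 32 28 12 0]
t=3: x=[36.0000 36.0000 36.0000 36.0000 36.0000 35.5600 32.0000 26.6800 12.4400 1.3200] k=[36 36 36 36 36 34 32 27 15 0]
t=4: x=[36.0000 36.0000 36.0000 36.0000 35.7800 34.0000 31.6700 26.2300 14.6700 1.6500] k=[36 36 36 36 33 34 31 25 12 3]
t=5: x=[36.0000 36.0000 36.0000 35.6700 33.4400 33.5600 30.6700 24.2300 12.4400 3.9900] k=[36 36 36 34 31 35 30 22 9 6]
t=6: x=[36.0000 36.0000 35.7800 33.8900 31.7700 34.0100 29.6700 21.4500 10.1000 6.3300] k=[36 36 36 34 30 36 28 22 8 6]
t=7: x=[36.0000 36.0000 35.7800 33.7800 31.1000 34.4600 28.2200 21.1200 9.3200 6.2200] k=[36 36 36 34 29 32 31 19 10 7]
t=8: x=[36.0000 36.0000 35.7800 33.6700 29.8800 31.5600 29.7900 19.3300 10.6600 7.3300] k=[36 36 36 33 28 35 28 20 8 8]
t=9: x=[36.0000 36.0000 35.6700 32.7800 29.3200 33.4600 27.8900 19.5600 9.3200 8.0000] k=[36 36 35 36 32 35 25 19 11 11]
t=10: x=[36.0000 35.8900 35.2200 35.4500 32.7700 33.5700 25.4400 18.7800 11.8800 11.0000] k=[36 36 36 34 33 34 22 20 13 8]
t=11: x=[36.0000 36.0000 35.7800 34.1100 33.2200 32.5700 23.1000 19.4500 13.2200 8.5500] k=[36 36 36 32 36 31 26 19 13 12]
t=12: x=[36.0000 36.0000 35.5600 32.8800 35.0100 31.0000 25.7800 19.1100 13.5500 12.1100] k=[36 36 33 30 35 33 25 21 12 13]
t=13: x=[36.0000 35.6700 33.0000 30.8800 34.2300 32.3400 25.4400 20.4500 13.1000 12.8900] k=[36 36 34 34 36 33 22 17 13 16]
t=14: x=[36.0000 35.7800 34.2200 34.2200 35.4500 32.1200 22.6600 17.1100 13.7700 15.6700] k=[36 36 32 36 33 32 23 18 15 15]
t=15: x=[36.0000 35.5600 32.8800 35.2300 33.2200 31.1200 23.4400 18.2200 15.3300 15.0000] k=[36 33 34 36 30 30 26 17 14 13]
t=16: x=[35.6700 33.4400 34.1100 35.1200 30.6600 29.5600 25.4500 17.6600 14.2200 13.1100] k=[36 30 35 36 31 27 25 17 13 13]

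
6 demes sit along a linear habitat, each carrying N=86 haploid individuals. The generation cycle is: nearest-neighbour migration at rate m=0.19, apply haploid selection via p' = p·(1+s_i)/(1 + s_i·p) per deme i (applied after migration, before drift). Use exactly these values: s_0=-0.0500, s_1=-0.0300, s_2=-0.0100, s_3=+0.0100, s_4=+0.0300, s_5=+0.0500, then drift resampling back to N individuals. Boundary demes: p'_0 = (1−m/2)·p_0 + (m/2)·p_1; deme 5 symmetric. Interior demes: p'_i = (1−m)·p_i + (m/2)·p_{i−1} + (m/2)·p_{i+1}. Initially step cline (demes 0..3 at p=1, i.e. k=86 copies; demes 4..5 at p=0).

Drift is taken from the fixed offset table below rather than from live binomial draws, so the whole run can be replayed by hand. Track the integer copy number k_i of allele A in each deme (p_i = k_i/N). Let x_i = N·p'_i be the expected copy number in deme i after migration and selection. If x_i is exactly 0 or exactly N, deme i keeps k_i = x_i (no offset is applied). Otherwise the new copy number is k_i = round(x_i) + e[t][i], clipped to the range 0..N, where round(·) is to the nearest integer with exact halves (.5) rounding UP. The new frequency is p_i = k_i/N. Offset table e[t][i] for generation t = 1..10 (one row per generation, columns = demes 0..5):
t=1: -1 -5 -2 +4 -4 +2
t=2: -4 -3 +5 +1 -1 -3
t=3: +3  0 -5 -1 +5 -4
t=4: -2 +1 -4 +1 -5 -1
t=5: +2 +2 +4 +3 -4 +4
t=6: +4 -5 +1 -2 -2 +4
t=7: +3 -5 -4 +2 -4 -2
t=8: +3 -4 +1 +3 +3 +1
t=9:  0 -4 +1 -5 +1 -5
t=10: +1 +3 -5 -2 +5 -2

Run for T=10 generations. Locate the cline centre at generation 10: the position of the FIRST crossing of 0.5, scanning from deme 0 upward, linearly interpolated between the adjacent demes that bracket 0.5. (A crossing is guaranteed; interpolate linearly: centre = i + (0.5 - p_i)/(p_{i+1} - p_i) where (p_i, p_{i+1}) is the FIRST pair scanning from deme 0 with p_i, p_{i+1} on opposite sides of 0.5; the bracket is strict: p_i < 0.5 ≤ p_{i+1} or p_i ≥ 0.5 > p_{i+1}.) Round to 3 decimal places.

3.625

t=0: k=[86 86 86 86 0 0]
t=1: x=[86.0000 86.0000 86.0000 77.9033 8.3912 0.0000] k=[86 86 86 82 4 0]
t=2: x=[86.0000 86.0000 85.6162 75.0653 11.3174 0.3989] k=[86 86 86 76 10 0]
t=3: x=[86.0000 86.0000 85.0405 70.8049 15.6957 0.9969] k=[86 86 80 70 21 0]
t=4: x=[86.0000 85.4125 79.5604 66.4457 24.1703 2.0923] k=[86 86 76 67 19 1]
t=5: x=[86.0000 85.0210 76.0066 63.4609 22.3353 2.8410] k=[86 86 80 66 18 7]
t=6: x=[86.0000 85.4125 79.1771 62.9383 21.9954 8.4079] k=[86 80 80 61 20 12]
t=7: x=[85.4002 80.4130 78.1234 59.0943 23.6383 13.2993] k=[86 75 74 61 20 11]
t=8: x=[84.9007 75.6765 72.7477 58.5264 23.5420 12.3625] k=[86 72 74 62 27 13]
t=9: x=[84.6011 73.1915 72.5564 59.9959 29.5658 14.9222] k=[85 69 74 55 31 10]
t=10: x=[83.3515 70.6140 71.5999 54.7233 31.8757 12.5075] k=[84 74 67 53 37 11]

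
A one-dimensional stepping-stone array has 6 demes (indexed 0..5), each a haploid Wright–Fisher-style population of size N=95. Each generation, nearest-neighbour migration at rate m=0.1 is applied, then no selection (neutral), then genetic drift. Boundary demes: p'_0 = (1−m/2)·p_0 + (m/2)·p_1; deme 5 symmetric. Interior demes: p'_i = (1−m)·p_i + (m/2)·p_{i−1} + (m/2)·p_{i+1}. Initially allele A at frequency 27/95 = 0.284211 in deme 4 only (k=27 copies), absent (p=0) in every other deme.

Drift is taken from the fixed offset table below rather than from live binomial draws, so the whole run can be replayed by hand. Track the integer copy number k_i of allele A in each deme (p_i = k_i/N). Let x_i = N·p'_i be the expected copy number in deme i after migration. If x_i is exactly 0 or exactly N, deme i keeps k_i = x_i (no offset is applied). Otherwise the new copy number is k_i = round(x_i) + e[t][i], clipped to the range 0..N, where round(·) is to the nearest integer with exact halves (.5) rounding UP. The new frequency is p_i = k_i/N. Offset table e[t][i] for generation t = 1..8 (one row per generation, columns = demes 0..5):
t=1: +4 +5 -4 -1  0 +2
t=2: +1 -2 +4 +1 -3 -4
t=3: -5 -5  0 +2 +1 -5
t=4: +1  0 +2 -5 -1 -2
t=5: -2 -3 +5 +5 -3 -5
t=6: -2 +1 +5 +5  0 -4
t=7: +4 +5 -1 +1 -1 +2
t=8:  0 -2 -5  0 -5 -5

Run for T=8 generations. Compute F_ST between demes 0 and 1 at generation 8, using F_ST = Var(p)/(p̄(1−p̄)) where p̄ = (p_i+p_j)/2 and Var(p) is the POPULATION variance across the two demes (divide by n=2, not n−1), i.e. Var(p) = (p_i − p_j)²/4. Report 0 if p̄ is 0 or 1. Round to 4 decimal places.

0.0006

t=0: k=[0 0 0 0 27 0]
t=1: x=[0.0000 0.0000 0.0000 1.3500 24.3000 1.3500] k=[0 0 0 0 24 3]
t=2: x=[0.0000 0.0000 0.0000 1.2000 21.7500 4.0500] k=[0 0 0 2 19 0]
t=3: x=[0.0000 0.0000 0.1000 2.7500 17.2000 0.9500] k=[0 0 0 5 18 0]
t=4: x=[0.0000 0.0000 0.2500 5.4000 16.4500 0.9000] k=[0 0 2 0 15 0]
t=5: x=[0.0000 0.1000 1.8000 0.8500 13.5000 0.7500] k=[0 0 7 6 11 0]
t=6: x=[0.0000 0.3500 6.6000 6.3000 10.2000 0.5500] k=[0 1 12 11 10 0]
t=7: x=[0.0500 1.5000 11.4000 11.0000 9.5500 0.5000] k=[4 7 10 12 9 3]
t=8: x=[4.1500 7.0000 9.9500 11.7500 8.8500 3.3000] k=[4 5 5 12 4 0]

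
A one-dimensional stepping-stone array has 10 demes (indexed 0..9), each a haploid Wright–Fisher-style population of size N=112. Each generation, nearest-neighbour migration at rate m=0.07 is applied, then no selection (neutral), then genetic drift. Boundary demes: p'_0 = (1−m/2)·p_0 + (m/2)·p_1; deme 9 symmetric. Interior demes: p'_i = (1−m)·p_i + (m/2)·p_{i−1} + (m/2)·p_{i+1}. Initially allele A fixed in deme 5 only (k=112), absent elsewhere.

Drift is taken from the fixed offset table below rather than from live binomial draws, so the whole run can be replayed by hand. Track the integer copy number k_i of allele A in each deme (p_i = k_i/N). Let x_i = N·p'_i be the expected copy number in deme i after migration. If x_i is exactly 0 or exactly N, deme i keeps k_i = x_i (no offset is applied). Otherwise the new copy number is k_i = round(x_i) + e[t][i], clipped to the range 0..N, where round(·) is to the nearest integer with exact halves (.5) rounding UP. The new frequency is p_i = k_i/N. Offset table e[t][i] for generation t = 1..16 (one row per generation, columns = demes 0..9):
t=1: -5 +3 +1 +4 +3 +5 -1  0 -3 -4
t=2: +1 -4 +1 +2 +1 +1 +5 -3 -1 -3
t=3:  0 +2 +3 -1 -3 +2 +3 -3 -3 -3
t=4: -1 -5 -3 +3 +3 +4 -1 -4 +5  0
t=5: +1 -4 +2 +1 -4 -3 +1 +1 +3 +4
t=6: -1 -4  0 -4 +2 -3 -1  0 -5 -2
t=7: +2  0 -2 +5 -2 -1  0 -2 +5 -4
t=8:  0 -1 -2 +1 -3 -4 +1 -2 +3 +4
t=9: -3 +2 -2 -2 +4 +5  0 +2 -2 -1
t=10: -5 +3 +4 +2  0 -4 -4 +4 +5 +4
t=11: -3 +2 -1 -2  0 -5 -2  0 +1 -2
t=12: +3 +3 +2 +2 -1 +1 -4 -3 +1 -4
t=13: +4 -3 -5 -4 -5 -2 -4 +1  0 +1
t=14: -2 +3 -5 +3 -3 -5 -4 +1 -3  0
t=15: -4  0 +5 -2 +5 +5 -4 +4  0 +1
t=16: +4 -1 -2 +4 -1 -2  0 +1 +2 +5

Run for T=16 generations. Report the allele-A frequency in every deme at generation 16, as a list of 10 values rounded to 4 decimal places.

t=0: k=[0 0 0 0 0 112 0 0 0 0]
t=1: x=[0.0000 0.0000 0.0000 0.0000 3.9200 104.1600 3.9200 0.0000 0.0000 0.0000] k=[0 0 0 0 7 109 3 0 0 0]
t=2: x=[0.0000 0.0000 0.0000 0.2450 10.3250 101.7200 6.6050 0.1050 0.0000 0.0000] k=[0 0 0 2 11 103 12 0 0 0]
t=3: x=[0.0000 0.0000 0.0700 2.2450 13.9050 96.5950 14.7650 0.4200 0.0000 0.0000] k=[0 0 3 1 11 99 18 0 0 0]
t=4: x=[0.0000 0.1050 2.8250 1.4200 13.7300 93.0850 20.2050 0.6300 0.0000 0.0000] k=[0 0 0 4 17 97 19 0 0 0]
t=5: x=[0.0000 0.0000 0.1400 4.3150 19.3450 91.4700 21.0650 0.6650 0.0000 0.0000] k=[0 0 2 5 15 88 22 2 0 0]
t=6: x=[0.0000 0.0700 2.0350 5.2450 17.2050 83.1350 23.6100 2.6300 0.0700 0.0000] k=[0 0 2 1 19 80 23 3 0 0]
t=7: x=[0.0000 0.0700 1.8950 1.6650 20.5050 75.8700 24.2950 3.5950 0.1050 0.0000] k=[0 0 0 7 19 75 24 2 5 0]
t=8: x=[0.0000 0.0000 0.2450 7.1750 20.5400 71.2550 25.0150 2.8750 4.7200 0.1750] k=[0 0 0 8 18 67 26 1 8 4]
t=9: x=[0.0000 0.0000 0.2800 8.0700 19.3650 63.8500 26.5600 2.1200 7.6150 4.1400] k=[0 0 0 6 23 69 27 4 6 3]
t=10: x=[0.0000 0.0000 0.2100 6.3850 24.0150 65.9200 27.6650 4.8750 5.8250 3.1050] k=[0 0 4 8 24 62 24 9 11 7]
t=11: x=[0.0000 0.1400 4.0000 8.4200 24.7700 59.3400 24.8050 9.5950 10.7900 7.1400] k=[0 2 3 6 25 54 23 10 12 5]
t=12: x=[0.0700 1.9650 3.0700 6.5600 25.3500 51.9000 23.6300 10.5250 11.6850 5.2450] k=[3 5 5 9 24 53 20 8 13 1]
t=13: x=[3.0700 4.9300 5.1400 9.3850 24.4900 50.8300 20.7350 8.5950 12.4050 1.4200] k=[7 2 0 5 19 49 17 10 12 2]
t=14: x=[6.8250 2.1050 0.2450 5.3150 19.5600 46.8300 17.8750 10.3150 11.5800 2.3500] k=[5 5 0 8 17 42 14 11 9 2]
t=15: x=[5.0000 4.8250 0.4550 8.0350 17.5600 40.1450 14.8750 11.0350 8.8250 2.2450] k=[1 5 5 6 23 45 11 15 9 3]
t=16: x=[1.1400 4.8600 5.0350 6.5600 23.1750 43.0400 12.3300 14.6500 9.0000 3.2100] k=[5 4 3 11 22 41 12 16 11 8]

[0.0446, 0.0357, 0.0268, 0.0982, 0.1964, 0.3661, 0.1071, 0.1429, 0.0982, 0.0714]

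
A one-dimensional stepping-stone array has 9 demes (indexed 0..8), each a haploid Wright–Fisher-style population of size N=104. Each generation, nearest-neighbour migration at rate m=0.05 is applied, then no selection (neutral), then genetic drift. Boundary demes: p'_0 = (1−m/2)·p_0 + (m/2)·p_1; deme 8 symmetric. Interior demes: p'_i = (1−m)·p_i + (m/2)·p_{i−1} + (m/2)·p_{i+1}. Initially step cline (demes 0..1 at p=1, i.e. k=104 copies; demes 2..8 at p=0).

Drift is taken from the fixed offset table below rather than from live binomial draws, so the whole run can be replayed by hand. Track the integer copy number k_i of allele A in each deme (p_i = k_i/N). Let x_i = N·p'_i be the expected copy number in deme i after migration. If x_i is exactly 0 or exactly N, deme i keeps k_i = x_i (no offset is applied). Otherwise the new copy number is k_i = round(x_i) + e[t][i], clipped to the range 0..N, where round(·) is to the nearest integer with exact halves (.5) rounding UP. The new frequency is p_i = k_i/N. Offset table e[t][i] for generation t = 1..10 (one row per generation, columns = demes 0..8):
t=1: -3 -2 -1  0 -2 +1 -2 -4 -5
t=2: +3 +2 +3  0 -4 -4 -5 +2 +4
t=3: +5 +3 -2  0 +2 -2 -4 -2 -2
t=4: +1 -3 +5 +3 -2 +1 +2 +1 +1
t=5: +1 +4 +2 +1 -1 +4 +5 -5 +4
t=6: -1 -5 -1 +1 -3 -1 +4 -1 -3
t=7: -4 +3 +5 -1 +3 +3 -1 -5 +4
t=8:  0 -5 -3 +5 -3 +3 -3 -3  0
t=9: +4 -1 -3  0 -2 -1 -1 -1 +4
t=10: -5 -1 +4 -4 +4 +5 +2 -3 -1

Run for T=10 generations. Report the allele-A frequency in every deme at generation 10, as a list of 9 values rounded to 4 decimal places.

[0.9423, 0.7885, 0.2500, 0.0577, 0.0385, 0.0673, 0.0192, 0.0000, 0.0000]

t=0: k=[104 104 0 0 0 0 0 0 0]
t=1: x=[104.0000 101.4000 2.6000 0.0000 0.0000 0.0000 0.0000 0.0000 0.0000] k=[104 99 2 0 0 0 0 0 0]
t=2: x=[103.8750 96.7000 4.3750 0.0500 0.0000 0.0000 0.0000 0.0000 0.0000] k=[104 99 7 0 0 0 0 0 0]
t=3: x=[103.8750 96.8250 9.1250 0.1750 0.0000 0.0000 0.0000 0.0000 0.0000] k=[104 100 7 0 0 0 0 0 0]
t=4: x=[103.9000 97.7750 9.1500 0.1750 0.0000 0.0000 0.0000 0.0000 0.0000] k=[104 95 14 3 0 0 0 0 0]
t=5: x=[103.7750 93.2000 15.7500 3.2000 0.0750 0.0000 0.0000 0.0000 0.0000] k=[104 97 18 4 0 0 0 0 0]
t=6: x=[103.8250 95.2000 19.6250 4.2500 0.1000 0.0000 0.0000 0.0000 0.0000] k=[103 90 19 5 0 0 0 0 0]
t=7: x=[102.6750 88.5500 20.4250 5.2250 0.1250 0.0000 0.0000 0.0000 0.0000] k=[99 92 25 4 3 0 0 0 0]
t=8: x=[98.8250 90.5000 26.1500 4.5000 2.9500 0.0750 0.0000 0.0000 0.0000] k=[99 86 23 10 0 3 0 0 0]
t=9: x=[98.6750 84.7500 24.2500 10.0750 0.3250 2.8500 0.0750 0.0000 0.0000] k=[103 84 21 10 0 2 0 0 0]
t=10: x=[102.5250 82.9000 22.3000 10.0250 0.3000 1.9000 0.0500 0.0000 0.0000] k=[98 82 26 6 4 7 2 0 0]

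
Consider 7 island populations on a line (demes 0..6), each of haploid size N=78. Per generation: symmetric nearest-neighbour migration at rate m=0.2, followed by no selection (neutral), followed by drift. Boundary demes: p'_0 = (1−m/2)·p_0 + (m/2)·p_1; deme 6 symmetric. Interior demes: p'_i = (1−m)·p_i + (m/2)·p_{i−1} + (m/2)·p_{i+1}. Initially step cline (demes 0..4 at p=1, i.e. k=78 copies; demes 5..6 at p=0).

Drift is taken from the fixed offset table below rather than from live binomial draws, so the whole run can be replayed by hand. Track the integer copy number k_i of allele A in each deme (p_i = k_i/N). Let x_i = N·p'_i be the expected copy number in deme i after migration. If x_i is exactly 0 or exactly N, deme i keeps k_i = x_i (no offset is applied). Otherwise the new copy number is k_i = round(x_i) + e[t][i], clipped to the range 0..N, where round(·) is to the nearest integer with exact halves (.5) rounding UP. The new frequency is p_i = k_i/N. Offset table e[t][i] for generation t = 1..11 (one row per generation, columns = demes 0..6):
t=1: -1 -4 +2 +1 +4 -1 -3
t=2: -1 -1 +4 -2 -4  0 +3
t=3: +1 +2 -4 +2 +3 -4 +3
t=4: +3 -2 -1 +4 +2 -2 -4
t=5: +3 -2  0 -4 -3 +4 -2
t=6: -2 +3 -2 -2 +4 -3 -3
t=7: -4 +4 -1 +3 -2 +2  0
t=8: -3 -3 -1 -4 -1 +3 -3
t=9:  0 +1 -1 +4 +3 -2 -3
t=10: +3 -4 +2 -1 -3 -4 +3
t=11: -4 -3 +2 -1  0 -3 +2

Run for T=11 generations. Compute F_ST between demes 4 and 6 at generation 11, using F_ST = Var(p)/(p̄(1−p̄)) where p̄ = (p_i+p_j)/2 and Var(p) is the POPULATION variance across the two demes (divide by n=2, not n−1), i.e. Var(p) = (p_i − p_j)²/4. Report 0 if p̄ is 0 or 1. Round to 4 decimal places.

0.2250

t=0: k=[78 78 78 78 78 0 0]
t=1: x=[78.0000 78.0000 78.0000 78.0000 70.2000 7.8000 0.0000] k=[78 78 78 78 74 7 0]
t=2: x=[78.0000 78.0000 78.0000 77.6000 67.7000 13.0000 0.7000] k=[78 78 78 76 64 13 4]
t=3: x=[78.0000 78.0000 77.8000 75.0000 60.1000 17.2000 4.9000] k=[78 78 74 77 63 13 8]
t=4: x=[78.0000 77.6000 74.7000 75.3000 59.4000 17.5000 8.5000] k=[78 76 74 78 61 16 5]
t=5: x=[77.8000 76.0000 74.6000 75.9000 58.2000 19.4000 6.1000] k=[78 74 75 72 55 23 4]
t=6: x=[77.6000 74.5000 74.6000 70.6000 53.5000 24.3000 5.9000] k=[76 78 73 69 58 21 3]
t=7: x=[76.2000 77.3000 73.1000 68.3000 55.4000 22.9000 4.8000] k=[72 78 72 71 53 25 5]
t=8: x=[72.6000 76.8000 72.5000 69.3000 52.0000 25.8000 7.0000] k=[70 74 72 65 51 29 4]
t=9: x=[70.4000 73.4000 71.5000 64.3000 50.2000 28.7000 6.5000] k=[70 74 71 68 53 27 4]
t=10: x=[70.4000 73.3000 71.0000 66.8000 51.9000 27.3000 6.3000] k=[73 69 73 66 49 23 9]
t=11: x=[72.6000 69.8000 71.9000 65.0000 48.1000 24.2000 10.4000] k=[69 67 74 64 48 21 12]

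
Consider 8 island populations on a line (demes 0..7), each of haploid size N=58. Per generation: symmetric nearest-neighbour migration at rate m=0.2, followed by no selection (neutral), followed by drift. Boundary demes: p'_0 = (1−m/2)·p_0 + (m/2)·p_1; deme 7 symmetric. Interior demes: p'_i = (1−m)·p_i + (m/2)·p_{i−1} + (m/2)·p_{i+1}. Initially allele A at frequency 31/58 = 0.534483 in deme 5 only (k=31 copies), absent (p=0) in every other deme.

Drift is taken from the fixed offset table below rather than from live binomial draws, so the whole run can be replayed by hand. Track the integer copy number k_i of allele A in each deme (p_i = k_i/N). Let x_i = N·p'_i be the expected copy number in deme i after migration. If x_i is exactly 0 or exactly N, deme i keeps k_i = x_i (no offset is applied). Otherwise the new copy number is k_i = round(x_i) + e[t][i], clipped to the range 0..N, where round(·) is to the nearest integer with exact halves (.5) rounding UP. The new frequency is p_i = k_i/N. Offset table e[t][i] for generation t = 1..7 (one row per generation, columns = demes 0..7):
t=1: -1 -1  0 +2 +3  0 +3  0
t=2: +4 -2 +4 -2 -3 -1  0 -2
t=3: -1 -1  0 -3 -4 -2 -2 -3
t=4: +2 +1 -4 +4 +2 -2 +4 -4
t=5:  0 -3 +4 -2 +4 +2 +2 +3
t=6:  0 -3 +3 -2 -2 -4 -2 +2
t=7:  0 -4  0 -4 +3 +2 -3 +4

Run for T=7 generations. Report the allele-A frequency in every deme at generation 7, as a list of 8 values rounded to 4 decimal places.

t=0: k=[0 0 0 0 0 31 0 0]
t=1: x=[0.0000 0.0000 0.0000 0.0000 3.1000 24.8000 3.1000 0.0000] k=[0 0 0 0 6 25 6 0]
t=2: x=[0.0000 0.0000 0.0000 0.6000 7.3000 21.2000 7.3000 0.6000] k=[0 0 0 0 4 20 7 0]
t=3: x=[0.0000 0.0000 0.0000 0.4000 5.2000 17.1000 7.6000 0.7000] k=[0 0 0 0 1 15 6 0]
t=4: x=[0.0000 0.0000 0.0000 0.1000 2.3000 12.7000 6.3000 0.6000] k=[0 0 0 4 4 11 10 0]
t=5: x=[0.0000 0.0000 0.4000 3.6000 4.7000 10.2000 9.1000 1.0000] k=[0 0 4 2 9 12 11 4]
t=6: x=[0.0000 0.4000 3.4000 2.9000 8.6000 11.6000 10.4000 4.7000] k=[0 0 6 1 7 8 8 7]
t=7: x=[0.0000 0.6000 4.9000 2.1000 6.5000 7.9000 7.9000 7.1000] k=[0 0 5 0 10 10 5 11]

[0.0000, 0.0000, 0.0862, 0.0000, 0.1724, 0.1724, 0.0862, 0.1897]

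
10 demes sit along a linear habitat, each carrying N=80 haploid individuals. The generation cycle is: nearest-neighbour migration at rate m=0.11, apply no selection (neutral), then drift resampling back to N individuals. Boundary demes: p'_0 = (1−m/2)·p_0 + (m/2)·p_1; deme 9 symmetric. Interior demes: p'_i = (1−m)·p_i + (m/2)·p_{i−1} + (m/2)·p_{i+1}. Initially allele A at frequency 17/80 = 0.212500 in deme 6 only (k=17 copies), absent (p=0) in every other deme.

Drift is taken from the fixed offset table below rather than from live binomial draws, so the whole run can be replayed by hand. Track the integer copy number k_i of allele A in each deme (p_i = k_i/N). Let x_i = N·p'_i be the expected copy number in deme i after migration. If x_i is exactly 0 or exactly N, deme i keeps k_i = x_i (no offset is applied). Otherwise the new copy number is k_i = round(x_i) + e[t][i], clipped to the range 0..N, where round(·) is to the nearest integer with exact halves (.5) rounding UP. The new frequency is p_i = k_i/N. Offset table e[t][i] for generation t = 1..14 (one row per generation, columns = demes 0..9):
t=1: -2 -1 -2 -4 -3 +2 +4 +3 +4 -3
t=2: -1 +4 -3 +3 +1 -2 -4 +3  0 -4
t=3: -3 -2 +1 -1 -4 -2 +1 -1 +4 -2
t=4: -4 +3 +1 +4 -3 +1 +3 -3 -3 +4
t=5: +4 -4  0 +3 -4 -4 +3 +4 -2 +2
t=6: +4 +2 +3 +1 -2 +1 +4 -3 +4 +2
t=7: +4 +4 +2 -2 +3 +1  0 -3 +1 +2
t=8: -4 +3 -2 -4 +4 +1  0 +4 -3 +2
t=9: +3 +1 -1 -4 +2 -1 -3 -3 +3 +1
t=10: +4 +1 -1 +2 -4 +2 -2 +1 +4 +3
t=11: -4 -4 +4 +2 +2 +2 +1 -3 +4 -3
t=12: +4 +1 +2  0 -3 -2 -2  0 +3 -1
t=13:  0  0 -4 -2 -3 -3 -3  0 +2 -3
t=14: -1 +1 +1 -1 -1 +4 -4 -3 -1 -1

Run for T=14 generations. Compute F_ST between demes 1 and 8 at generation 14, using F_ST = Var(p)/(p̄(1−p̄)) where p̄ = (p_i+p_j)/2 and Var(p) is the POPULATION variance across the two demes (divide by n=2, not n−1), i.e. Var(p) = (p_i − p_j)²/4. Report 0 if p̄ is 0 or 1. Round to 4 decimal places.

t=0: k=[0 0 0 0 0 0 17 0 0 0]
t=1: x=[0.0000 0.0000 0.0000 0.0000 0.0000 0.9350 15.1300 0.9350 0.0000 0.0000] k=[0 0 0 0 0 3 19 4 0 0]
t=2: x=[0.0000 0.0000 0.0000 0.0000 0.1650 3.7150 17.2950 4.6050 0.2200 0.0000] k=[0 0 0 0 1 2 13 8 0 0]
t=3: x=[0.0000 0.0000 0.0000 0.0550 1.0000 2.5500 12.1200 7.8350 0.4400 0.0000] k=[0 0 0 0 0 1 13 7 4 0]
t=4: x=[0.0000 0.0000 0.0000 0.0000 0.0550 1.6050 12.0100 7.1650 3.9450 0.2200] k=[0 0 0 0 0 3 15 4 1 4]
t=5: x=[0.0000 0.0000 0.0000 0.0000 0.1650 3.4950 13.7350 4.4400 1.3300 3.8350] k=[0 0 0 0 0 0 17 8 0 6]
t=6: x=[0.0000 0.0000 0.0000 0.0000 0.0000 0.9350 15.5700 8.0550 0.7700 5.6700] k=[0 0 0 0 0 2 20 5 5 8]
t=7: x=[0.0000 0.0000 0.0000 0.0000 0.1100 2.8800 18.1850 5.8250 5.1650 7.8350] k=[0 0 0 0 3 4 18 3 6 10]
t=8: x=[0.0000 0.0000 0.0000 0.1650 2.8900 4.7150 16.4050 3.9900 6.0550 9.7800] k=[0 0 0 0 7 6 16 8 3 12]
t=9: x=[0.0000 0.0000 0.0000 0.3850 6.5600 6.6050 15.0100 8.1650 3.7700 11.5050] k=[0 0 0 0 9 6 12 5 7 13]
t=10: x=[0.0000 0.0000 0.0000 0.4950 8.3400 6.4950 11.2850 5.4950 7.2200 12.6700] k=[0 0 0 2 4 8 9 6 11 16]
t=11: x=[0.0000 0.0000 0.1100 2.0000 4.1100 7.8350 8.7800 6.4400 11.0000 15.7250] k=[0 0 4 4 6 10 10 3 15 13]
t=12: x=[0.0000 0.2200 3.7800 4.1100 6.1100 9.7800 9.6150 4.0450 14.2300 13.1100] k=[0 1 6 4 3 8 8 4 17 12]
t=13: x=[0.0550 1.2200 5.6150 4.0550 3.3300 7.7250 7.7800 4.9350 16.0100 12.2750] k=[0 1 2 2 0 5 5 5 18 9]
t=14: x=[0.0550 1.0000 1.9450 1.8900 0.3850 4.7250 5.0000 5.7150 16.7900 9.4950] k=[0 2 3 1 0 9 1 3 16 8]

0.0767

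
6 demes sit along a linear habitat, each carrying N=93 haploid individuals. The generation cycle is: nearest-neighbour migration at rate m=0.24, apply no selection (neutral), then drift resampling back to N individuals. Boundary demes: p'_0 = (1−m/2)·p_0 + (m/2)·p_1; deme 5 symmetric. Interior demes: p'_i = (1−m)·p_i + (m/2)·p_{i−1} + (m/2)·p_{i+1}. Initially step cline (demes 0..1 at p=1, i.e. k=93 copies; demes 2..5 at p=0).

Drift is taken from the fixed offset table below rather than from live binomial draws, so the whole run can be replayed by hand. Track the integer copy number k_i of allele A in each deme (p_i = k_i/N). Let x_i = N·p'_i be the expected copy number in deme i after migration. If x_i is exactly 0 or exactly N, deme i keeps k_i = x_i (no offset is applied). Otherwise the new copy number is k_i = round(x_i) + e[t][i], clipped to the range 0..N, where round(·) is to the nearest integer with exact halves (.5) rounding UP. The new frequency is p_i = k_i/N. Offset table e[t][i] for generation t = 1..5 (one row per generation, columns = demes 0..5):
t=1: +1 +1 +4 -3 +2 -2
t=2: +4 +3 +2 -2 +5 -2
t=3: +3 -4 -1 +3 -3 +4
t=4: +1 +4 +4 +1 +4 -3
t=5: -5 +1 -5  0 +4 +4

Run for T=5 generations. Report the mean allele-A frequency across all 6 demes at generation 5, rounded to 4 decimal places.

0.3746

t=0: k=[93 93 0 0 0 0]
t=1: x=[93.0000 81.8400 11.1600 0.0000 0.0000 0.0000] k=[93 83 15 0 0 0]
t=2: x=[91.8000 76.0400 21.3600 1.8000 0.0000 0.0000] k=[93 79 23 0 0 0]
t=3: x=[91.3200 73.9600 26.9600 2.7600 0.0000 0.0000] k=[93 70 26 6 0 0]
t=4: x=[90.2400 67.4800 28.8800 7.6800 0.7200 0.0000] k=[91 71 33 9 5 0]
t=5: x=[88.6000 68.8400 34.6800 11.4000 4.8800 0.6000] k=[84 70 30 11 9 5]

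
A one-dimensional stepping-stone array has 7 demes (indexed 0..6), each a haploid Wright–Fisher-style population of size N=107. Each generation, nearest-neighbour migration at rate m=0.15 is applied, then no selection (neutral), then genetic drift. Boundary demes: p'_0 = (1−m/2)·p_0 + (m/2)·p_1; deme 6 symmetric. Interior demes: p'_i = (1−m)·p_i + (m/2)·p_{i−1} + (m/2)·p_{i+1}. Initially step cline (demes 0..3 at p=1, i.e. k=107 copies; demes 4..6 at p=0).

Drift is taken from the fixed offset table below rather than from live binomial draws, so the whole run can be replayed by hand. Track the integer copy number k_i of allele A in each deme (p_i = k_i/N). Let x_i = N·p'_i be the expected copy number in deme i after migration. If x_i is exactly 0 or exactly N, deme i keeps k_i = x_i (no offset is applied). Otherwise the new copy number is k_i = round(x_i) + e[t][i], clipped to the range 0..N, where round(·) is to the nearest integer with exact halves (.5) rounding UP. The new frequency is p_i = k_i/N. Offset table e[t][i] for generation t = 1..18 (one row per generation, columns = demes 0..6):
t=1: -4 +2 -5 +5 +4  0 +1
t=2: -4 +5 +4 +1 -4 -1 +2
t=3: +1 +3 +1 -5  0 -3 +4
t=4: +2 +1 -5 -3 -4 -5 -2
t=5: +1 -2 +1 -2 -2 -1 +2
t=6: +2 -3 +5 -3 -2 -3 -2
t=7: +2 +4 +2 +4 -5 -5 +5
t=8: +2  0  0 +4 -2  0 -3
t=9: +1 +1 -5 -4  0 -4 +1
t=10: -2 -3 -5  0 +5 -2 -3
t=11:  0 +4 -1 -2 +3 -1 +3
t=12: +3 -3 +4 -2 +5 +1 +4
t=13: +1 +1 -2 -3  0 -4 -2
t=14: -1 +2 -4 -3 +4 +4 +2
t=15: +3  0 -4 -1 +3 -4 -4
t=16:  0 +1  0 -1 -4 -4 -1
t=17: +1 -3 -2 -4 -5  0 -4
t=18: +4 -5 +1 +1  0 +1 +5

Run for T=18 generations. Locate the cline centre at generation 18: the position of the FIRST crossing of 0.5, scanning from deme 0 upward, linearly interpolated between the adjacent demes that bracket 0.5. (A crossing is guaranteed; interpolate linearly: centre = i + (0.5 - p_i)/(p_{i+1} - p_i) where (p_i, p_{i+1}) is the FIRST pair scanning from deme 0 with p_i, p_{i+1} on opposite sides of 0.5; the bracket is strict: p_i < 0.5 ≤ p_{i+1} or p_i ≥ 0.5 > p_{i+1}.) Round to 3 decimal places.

t=0: k=[107 107 107 107 0 0 0]
t=1: x=[107.0000 107.0000 107.0000 98.9750 8.0250 0.0000 0.0000] k=[107 107 107 104 12 0 0]
t=2: x=[107.0000 107.0000 106.7750 97.3250 18.0000 0.9000 0.0000] k=[107 107 107 98 14 0 0]
t=3: x=[107.0000 107.0000 106.3250 92.3750 19.2500 1.0500 0.0000] k=[107 107 107 87 19 0 0]
t=4: x=[107.0000 107.0000 105.5000 83.4000 22.6750 1.4250 0.0000] k=[107 107 101 80 19 0 0]
t=5: x=[107.0000 106.5500 99.8750 77.0000 22.1500 1.4250 0.0000] k=[107 105 101 75 20 0 0]
t=6: x=[106.8500 104.8500 99.3500 72.8250 22.6250 1.5000 0.0000] k=[107 102 104 70 21 0 0]
t=7: x=[106.6250 102.5250 101.3000 68.8750 23.1000 1.5750 0.0000] k=[107 107 103 73 18 0 0]
t=8: x=[107.0000 106.7000 101.0500 71.1250 20.7750 1.3500 0.0000] k=[107 107 101 75 19 1 0]
t=9: x=[107.0000 106.5500 99.5000 72.7500 21.8500 2.2750 0.0750] k=[107 107 95 69 22 0 1]
t=10: x=[107.0000 106.1000 93.9500 67.4250 23.8750 1.7250 0.9250] k=[107 103 89 67 29 0 0]
t=11: x=[106.7000 102.2500 88.4000 65.8000 29.6750 2.1750 0.0000] k=[107 106 87 64 33 1 0]
t=12: x=[106.9250 104.6500 86.7000 63.4000 32.9250 3.3250 0.0750] k=[107 102 91 61 38 4 4]
t=13: x=[106.6250 101.5500 89.5750 61.5250 37.1750 6.5500 4.0000] k=[107 103 88 59 37 3 2]
t=14: x=[106.7000 102.1750 86.9500 59.5250 36.1000 5.4750 2.0750] k=[106 104 83 57 40 9 4]
t=15: x=[105.8500 102.5750 82.6250 57.6750 38.9500 10.9500 4.3750] k=[107 103 79 57 42 7 0]
t=16: x=[106.7000 101.5000 79.1500 57.5250 40.5000 9.1000 0.5250] k=[107 103 79 57 37 5 0]
t=17: x=[106.7000 101.5000 79.1500 57.1500 36.1000 7.0250 0.3750] k=[107 99 77 53 31 7 0]
t=18: x=[106.4000 97.9500 76.8500 53.1500 30.8500 8.2750 0.5250] k=[107 93 78 54 31 9 6]

3.022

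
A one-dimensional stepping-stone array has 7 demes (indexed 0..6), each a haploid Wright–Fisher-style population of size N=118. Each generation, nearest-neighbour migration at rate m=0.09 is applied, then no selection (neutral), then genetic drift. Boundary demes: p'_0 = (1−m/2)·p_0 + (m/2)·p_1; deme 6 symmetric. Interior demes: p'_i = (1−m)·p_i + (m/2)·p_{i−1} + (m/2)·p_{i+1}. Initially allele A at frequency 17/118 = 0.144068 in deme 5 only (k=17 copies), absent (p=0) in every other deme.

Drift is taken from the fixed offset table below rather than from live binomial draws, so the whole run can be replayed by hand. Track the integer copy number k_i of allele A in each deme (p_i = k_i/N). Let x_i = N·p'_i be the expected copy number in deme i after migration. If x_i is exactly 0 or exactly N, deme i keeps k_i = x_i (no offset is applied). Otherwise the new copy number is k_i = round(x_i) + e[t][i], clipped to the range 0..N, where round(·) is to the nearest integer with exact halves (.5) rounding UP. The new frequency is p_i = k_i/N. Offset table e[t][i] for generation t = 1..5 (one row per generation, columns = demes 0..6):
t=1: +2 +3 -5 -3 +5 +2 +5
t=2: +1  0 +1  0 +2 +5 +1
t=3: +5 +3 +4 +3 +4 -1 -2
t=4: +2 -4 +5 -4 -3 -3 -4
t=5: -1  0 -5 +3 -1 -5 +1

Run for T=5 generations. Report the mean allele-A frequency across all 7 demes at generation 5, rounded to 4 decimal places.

0.0315

t=0: k=[0 0 0 0 0 17 0]
t=1: x=[0.0000 0.0000 0.0000 0.0000 0.7650 15.4700 0.7650] k=[0 0 0 0 6 17 6]
t=2: x=[0.0000 0.0000 0.0000 0.2700 6.2250 16.0100 6.4950] k=[0 0 0 0 8 21 7]
t=3: x=[0.0000 0.0000 0.0000 0.3600 8.2250 19.7850 7.6300] k=[0 0 0 3 12 19 6]
t=4: x=[0.0000 0.0000 0.1350 3.2700 11.9100 18.1000 6.5850] k=[0 0 5 0 9 15 3]
t=5: x=[0.0000 0.2250 4.5500 0.6300 8.8650 14.1900 3.5400] k=[0 0 0 4 8 9 5]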